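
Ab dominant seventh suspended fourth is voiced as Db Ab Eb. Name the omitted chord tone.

Gb

Ab dominant seventh suspended fourth = Ab, Db, Eb, Gb. The voicing lacks the 7th (minor 7th), Gb.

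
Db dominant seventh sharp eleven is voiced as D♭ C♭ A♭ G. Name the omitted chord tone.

Db dominant seventh sharp eleven = D♭, F, A♭, C♭, G. The voicing lacks the 3rd (major 3rd), F.

F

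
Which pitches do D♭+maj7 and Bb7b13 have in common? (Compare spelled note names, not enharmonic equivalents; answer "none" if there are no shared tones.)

D♭+maj7: D♭ F A C
Bb7b13: B♭ D F A♭ G♭
Common to both → F.

F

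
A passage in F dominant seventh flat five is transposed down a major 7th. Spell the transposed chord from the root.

F down a major 7th → G-flat. New chord: G-flat dominant seventh flat five.
- root: G-flat
- major 3rd: B-flat
- diminished 5th: D-double-flat
- minor 7th: F-flat

G-flat  B-flat  D-double-flat  F-flat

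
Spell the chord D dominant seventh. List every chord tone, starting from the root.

D  F-sharp  A  C

D dominant seventh is a dominant seventh built on D.
D — root
F-sharp — major 3rd
A — perfect 5th
C — minor 7th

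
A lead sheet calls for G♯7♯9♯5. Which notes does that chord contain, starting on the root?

G# – B# – D## – F# – A##

G♯7♯9♯5: dominant seventh sharp nine sharp five on G#.
root → G#
3rd (major 3rd) → B#
5th (augmented 5th) → D##
7th (minor 7th) → F#
9th (augmented 9th) → A##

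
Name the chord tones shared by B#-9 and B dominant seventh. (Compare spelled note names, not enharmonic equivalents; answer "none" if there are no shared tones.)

D#

B#-9: B# D# F## A# C##
B dominant seventh: B D# F# A
Common to both → D#.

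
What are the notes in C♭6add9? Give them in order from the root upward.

Cb, Eb, Gb, Ab, Db

Root Cb, quality six-nine:
- root: Cb
- major 3rd: Eb
- perfect 5th: Gb
- major 6th: Ab
- major 9th: Db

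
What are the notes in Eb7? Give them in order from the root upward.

Root E♭, quality dominant seventh:
Root: E♭
Major 3rd (3rd): G
Perfect 5th (5th): B♭
Minor 7th (7th): D♭

E♭  G  B♭  D♭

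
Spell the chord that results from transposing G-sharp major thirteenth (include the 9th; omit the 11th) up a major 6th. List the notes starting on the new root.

E♯ G𝄪 B♯ D𝄪 F𝄪 C𝄪

G♯ up a major 6th → E♯. New chord: E♯ major thirteenth.
root → E♯
3rd (major 3rd) → G𝄪
5th (perfect 5th) → B♯
7th (major 7th) → D𝄪
9th (major 9th) → F𝄪
13th (major 13th) → C𝄪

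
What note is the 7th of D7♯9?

C

Root of D7♯9 = D. The 7th is a minor 7th: D up a minor 7th → C.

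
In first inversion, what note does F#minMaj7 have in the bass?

F#minMaj7 = F♯–A–C♯–E♯. First inversion → third in the bass = A.

A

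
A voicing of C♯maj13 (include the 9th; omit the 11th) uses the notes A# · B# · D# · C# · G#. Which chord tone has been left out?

E#

The full C♯maj13 chord is C#, E#, G#, B#, D#, A#.
Comparing with the voicing, the major 3rd (3rd) — E# — is absent.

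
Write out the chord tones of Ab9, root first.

A♭, C, E♭, G♭, B♭

Ab9 is a dominant ninth built on A♭.
Root: A♭
Major 3rd (3rd): C
Perfect 5th (5th): E♭
Minor 7th (7th): G♭
Major 9th (9th): B♭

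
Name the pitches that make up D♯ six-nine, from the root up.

D-sharp, F-double-sharp, A-sharp, B-sharp, E-sharp

D♯ six-nine is a six-nine built on D-sharp.
D-sharp — root
F-double-sharp — major 3rd
A-sharp — perfect 5th
B-sharp — major 6th
E-sharp — major 9th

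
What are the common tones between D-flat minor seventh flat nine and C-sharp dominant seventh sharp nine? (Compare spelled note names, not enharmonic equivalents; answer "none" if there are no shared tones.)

D-flat minor seventh flat nine: D-flat F-flat A-flat C-flat E-double-flat
C-sharp dominant seventh sharp nine: C-sharp E-sharp G-sharp B D-double-sharp
Common to both → none.

none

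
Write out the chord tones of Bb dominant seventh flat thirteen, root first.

Root B-flat, quality dominant seventh flat thirteen:
B-flat — root
D — major 3rd
F — perfect 5th
A-flat — minor 7th
G-flat — minor 13th

B-flat  D  F  A-flat  G-flat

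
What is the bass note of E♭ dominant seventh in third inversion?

E♭ dominant seventh in root position is E-flat–G–B-flat–D-flat.
Third inversion places the seventh in the bass, which is D-flat.

D-flat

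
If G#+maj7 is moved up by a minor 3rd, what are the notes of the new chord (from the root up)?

B D# F## A#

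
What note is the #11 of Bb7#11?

E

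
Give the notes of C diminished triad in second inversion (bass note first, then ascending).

Gb, C, Eb

C diminished triad = C–Eb–Gb; second inversion → fifth (Gb) lowest.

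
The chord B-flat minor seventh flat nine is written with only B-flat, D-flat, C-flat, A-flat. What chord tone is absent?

F

The full B-flat minor seventh flat nine chord is B-flat, D-flat, F, A-flat, C-flat.
Comparing with the voicing, the perfect 5th (5th) — F — is absent.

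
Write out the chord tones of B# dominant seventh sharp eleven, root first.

B♯, D𝄪, F𝄪, A♯, E𝄪

Root B♯, quality dominant seventh sharp eleven:
- root: B♯
- major 3rd: D𝄪
- perfect 5th: F𝄪
- minor 7th: A♯
- augmented 11th: E𝄪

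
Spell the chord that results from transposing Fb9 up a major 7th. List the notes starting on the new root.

E♭ G B♭ D♭ F

F♭ up a major 7th → E♭. New chord: E♭ dominant ninth.
E♭ — root
G — major 3rd
B♭ — perfect 5th
D♭ — minor 7th
F — major 9th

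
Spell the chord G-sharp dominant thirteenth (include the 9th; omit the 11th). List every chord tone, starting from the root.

Root G♯, quality dominant thirteenth:
Root: G♯
Major 3rd (3rd): B♯
Perfect 5th (5th): D♯
Minor 7th (7th): F♯
Major 9th (9th): A♯
Major 13th (13th): E♯

G♯, B♯, D♯, F♯, A♯, E♯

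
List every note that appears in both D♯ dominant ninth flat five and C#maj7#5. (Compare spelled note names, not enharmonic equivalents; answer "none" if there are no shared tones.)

D♯ dominant ninth flat five: D# F## A C# E#
C#maj7#5: C# E# G## B#
Common to both → C#, E#.

C# – E#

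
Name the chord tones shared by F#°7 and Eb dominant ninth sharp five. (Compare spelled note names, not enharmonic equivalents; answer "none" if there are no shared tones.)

E♭

F#°7: F♯ A C E♭
Eb dominant ninth sharp five: E♭ G B D♭ F
Common to both → E♭.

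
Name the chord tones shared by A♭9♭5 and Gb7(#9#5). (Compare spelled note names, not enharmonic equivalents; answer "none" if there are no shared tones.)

G♭  B♭

A♭9♭5: A♭ C E𝄫 G♭ B♭
Gb7(#9#5): G♭ B♭ D F♭ A
Common to both → G♭, B♭.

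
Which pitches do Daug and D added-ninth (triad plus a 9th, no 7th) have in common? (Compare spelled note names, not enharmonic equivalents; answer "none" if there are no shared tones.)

D – F#

Daug: D F# A#
D added-ninth: D F# A E
Common to both → D, F#.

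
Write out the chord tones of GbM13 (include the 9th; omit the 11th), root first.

Gb  Bb  Db  F  Ab  Eb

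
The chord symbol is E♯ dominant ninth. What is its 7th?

D-sharp

Root of E♯ dominant ninth = E-sharp. The 7th is a minor 7th: E-sharp up a minor 7th → D-sharp.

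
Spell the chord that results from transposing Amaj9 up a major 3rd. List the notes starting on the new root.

C#, E#, G#, B#, D#

A major 3rd up from A is C#, so the new chord is C# major ninth.
Root: C#
Major 3rd (3rd): E#
Perfect 5th (5th): G#
Major 7th (7th): B#
Major 9th (9th): D#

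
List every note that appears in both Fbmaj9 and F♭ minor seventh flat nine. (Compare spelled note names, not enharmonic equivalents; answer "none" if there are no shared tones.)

Fbmaj9 = Fb, Ab, Cb, Eb, Gb.
F♭ minor seventh flat nine = Fb, Abb, Cb, Ebb, Gbb.
Shared: Fb, Cb.

Fb Cb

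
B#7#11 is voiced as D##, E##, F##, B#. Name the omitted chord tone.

A#

B#7#11 = B#, D##, F##, A#, E##. The voicing lacks the 7th (minor 7th), A#.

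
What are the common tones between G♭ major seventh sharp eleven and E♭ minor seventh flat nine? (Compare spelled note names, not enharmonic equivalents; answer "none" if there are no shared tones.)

G-flat  B-flat  D-flat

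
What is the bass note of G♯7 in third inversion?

G♯7 = G#–B#–D#–F#. Third inversion → seventh in the bass = F#.

F#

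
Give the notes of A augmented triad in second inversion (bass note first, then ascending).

E#, A, C#

A augmented triad = A–C#–E#; second inversion → fifth (E#) lowest.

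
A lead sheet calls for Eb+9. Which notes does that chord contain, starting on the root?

Root Eb, quality dominant ninth sharp five:
- root: Eb
- major 3rd: G
- augmented 5th: B
- minor 7th: Db
- major 9th: F

Eb, G, B, Db, F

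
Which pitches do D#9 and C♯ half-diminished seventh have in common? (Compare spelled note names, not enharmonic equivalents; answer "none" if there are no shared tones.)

C♯

D#9 = D♯, F𝄪, A♯, C♯, E♯.
C♯ half-diminished seventh = C♯, E, G, B.
Shared: C♯.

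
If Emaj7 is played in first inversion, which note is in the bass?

G#

Emaj7 = E–G#–B–D#. First inversion → third in the bass = G#.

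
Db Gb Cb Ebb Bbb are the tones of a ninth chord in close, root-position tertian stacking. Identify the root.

Cb

Stacking in thirds gives Cb – Ebb – Gb – Bbb – Db, so Cb is the root — Cb minor ninth.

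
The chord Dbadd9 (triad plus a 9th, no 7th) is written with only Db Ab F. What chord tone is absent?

Dbadd9 = Db, F, Ab, Eb. The voicing lacks the 9th (major 9th), Eb.

Eb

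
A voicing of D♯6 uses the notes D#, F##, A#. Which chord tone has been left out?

B#

The full D♯6 chord is D#, F##, A#, B#.
Comparing with the voicing, the major 6th (6th) — B# — is absent.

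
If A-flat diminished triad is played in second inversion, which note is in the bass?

E-double-flat

A-flat diminished triad = A-flat–C-flat–E-double-flat. Second inversion → fifth in the bass = E-double-flat.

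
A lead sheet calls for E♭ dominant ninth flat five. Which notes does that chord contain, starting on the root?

E♭ dominant ninth flat five: dominant ninth flat five on E-flat.
E-flat — root
G — major 3rd
B-double-flat — diminished 5th
D-flat — minor 7th
F — major 9th

E-flat – G – B-double-flat – D-flat – F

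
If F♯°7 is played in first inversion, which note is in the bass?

F♯°7 = F#–A–C–Eb. First inversion → third in the bass = A.

A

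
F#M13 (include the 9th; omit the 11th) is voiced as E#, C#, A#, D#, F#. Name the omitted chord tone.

The full F#M13 chord is F#, A#, C#, E#, G#, D#.
Comparing with the voicing, the major 9th (9th) — G# — is absent.

G#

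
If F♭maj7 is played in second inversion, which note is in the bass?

Cb

F♭maj7 in root position is Fb–Ab–Cb–Eb.
Second inversion places the fifth in the bass, which is Cb.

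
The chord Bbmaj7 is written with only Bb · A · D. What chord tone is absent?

F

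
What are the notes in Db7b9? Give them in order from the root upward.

Db  F  Ab  Cb  Ebb

Root Db, quality dominant seventh flat nine:
- root: Db
- major 3rd: F
- perfect 5th: Ab
- minor 7th: Cb
- minor 9th: Ebb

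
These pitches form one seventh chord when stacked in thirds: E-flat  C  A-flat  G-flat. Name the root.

Arranged so that each adjacent pair is a third by letter name: A-flat – C – E-flat – G-flat.
The bottom of that stack, A-flat, is the root (this is A-flat dominant seventh).

A-flat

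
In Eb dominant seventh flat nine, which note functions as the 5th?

Eb dominant seventh flat nine is built on Eb; its 5th is a perfect 5th above the root.
A fifth above E uses the letter B, and the perfect 5th above Eb is Bb.

Bb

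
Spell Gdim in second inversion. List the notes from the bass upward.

Db G Bb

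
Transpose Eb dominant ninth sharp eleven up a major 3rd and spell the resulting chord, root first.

G – B – D – F – A – C#

Eb up a major 3rd → G. New chord: G dominant ninth sharp eleven.
root → G
3rd (major 3rd) → B
5th (perfect 5th) → D
7th (minor 7th) → F
9th (major 9th) → A
11th (augmented 11th) → C#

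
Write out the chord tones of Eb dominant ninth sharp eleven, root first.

E-flat  G  B-flat  D-flat  F  A

Eb dominant ninth sharp eleven: dominant ninth sharp eleven on E-flat.
root → E-flat
3rd (major 3rd) → G
5th (perfect 5th) → B-flat
7th (minor 7th) → D-flat
9th (major 9th) → F
11th (augmented 11th) → A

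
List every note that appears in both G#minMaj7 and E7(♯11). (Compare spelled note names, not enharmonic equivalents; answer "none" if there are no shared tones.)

G#minMaj7 = G#, B, D#, F##.
E7(♯11) = E, G#, B, D, A#.
Shared: G#, B.

G# B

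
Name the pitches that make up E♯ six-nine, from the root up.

E#, G##, B#, C##, F##

Root E#, quality six-nine:
Root: E#
Major 3rd (3rd): G##
Perfect 5th (5th): B#
Major 6th (6th): C##
Major 9th (9th): F##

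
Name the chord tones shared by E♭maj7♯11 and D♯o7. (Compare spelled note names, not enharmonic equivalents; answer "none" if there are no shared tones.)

A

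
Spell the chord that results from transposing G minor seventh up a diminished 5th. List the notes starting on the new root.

D♭, F♭, A♭, C♭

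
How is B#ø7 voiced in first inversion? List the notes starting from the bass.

D#, F#, A#, B#

B#ø7 = B#–D#–F#–A#; first inversion → third (D#) lowest.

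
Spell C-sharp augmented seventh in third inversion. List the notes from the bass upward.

C-sharp augmented seventh = C-sharp–E-sharp–G-double-sharp–B; third inversion → seventh (B) lowest.

B C-sharp E-sharp G-double-sharp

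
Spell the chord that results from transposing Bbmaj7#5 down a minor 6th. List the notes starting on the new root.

D – F# – A# – C#

Bb down a minor 6th → D. New chord: D augmented major seventh.
- root: D
- major 3rd: F#
- augmented 5th: A#
- major 7th: C#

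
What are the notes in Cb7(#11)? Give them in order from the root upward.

Root Cb, quality dominant seventh sharp eleven:
root → Cb
3rd (major 3rd) → Eb
5th (perfect 5th) → Gb
7th (minor 7th) → Bbb
11th (augmented 11th) → F

Cb, Eb, Gb, Bbb, F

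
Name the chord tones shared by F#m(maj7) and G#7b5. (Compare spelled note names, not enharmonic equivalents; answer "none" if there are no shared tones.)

F#m(maj7): F♯ A C♯ E♯
G#7b5: G♯ B♯ D F♯
Common to both → F♯.

F♯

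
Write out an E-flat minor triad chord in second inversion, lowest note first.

B♭ – E♭ – G♭

E-flat minor triad = E♭–G♭–B♭; second inversion → fifth (B♭) lowest.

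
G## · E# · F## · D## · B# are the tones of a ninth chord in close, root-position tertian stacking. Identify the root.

E#

Stacking in thirds gives E# – G## – B# – D## – F##, so E# is the root — E# major ninth.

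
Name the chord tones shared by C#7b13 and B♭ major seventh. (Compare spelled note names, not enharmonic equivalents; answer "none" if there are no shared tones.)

A

C#7b13: C# E# G# B A
B♭ major seventh: Bb D F A
Common to both → A.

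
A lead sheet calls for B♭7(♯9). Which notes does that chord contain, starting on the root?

Bb, D, F, Ab, C#

Root Bb, quality dominant seventh sharp nine:
root → Bb
3rd (major 3rd) → D
5th (perfect 5th) → F
7th (minor 7th) → Ab
9th (augmented 9th) → C#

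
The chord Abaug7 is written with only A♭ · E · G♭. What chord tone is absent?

C

The full Abaug7 chord is A♭, C, E, G♭.
Comparing with the voicing, the major 3rd (3rd) — C — is absent.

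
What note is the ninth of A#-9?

B♯

A#-9 is built on A♯; its 9th is a major 9th above the root.
A second above A uses the letter B, and the major 9th above A♯ is B♯.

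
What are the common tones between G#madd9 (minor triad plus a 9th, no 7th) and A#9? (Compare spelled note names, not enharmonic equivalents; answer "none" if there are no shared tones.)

G♯  A♯

G#madd9: G♯ B D♯ A♯
A#9: A♯ C𝄪 E♯ G♯ B♯
Common to both → G♯, A♯.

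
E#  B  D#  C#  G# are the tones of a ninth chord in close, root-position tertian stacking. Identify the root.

Stacking in thirds gives C# – E# – G# – B – D#, so C# is the root — C# dominant ninth.

C#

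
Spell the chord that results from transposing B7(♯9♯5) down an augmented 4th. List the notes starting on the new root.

An augmented 4th down from B is F, so the new chord is F dominant seventh sharp nine sharp five.
root → F
3rd (major 3rd) → A
5th (augmented 5th) → C♯
7th (minor 7th) → E♭
9th (augmented 9th) → G♯

F, A, C♯, E♭, G♯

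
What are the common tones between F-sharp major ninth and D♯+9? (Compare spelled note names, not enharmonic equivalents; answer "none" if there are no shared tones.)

F-sharp major ninth: F♯ A♯ C♯ E♯ G♯
D♯+9: D♯ F𝄪 A𝄪 C♯ E♯
Common to both → C♯, E♯.

C♯, E♯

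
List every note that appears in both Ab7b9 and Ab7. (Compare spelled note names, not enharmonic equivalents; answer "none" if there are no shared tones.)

Ab7b9: Ab C Eb Gb Bbb
Ab7: Ab C Eb Gb
Common to both → Ab, C, Eb, Gb.

Ab, C, Eb, Gb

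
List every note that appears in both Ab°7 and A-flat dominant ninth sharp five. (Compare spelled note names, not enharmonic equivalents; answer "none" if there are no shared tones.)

Ab°7: A♭ C♭ E𝄫 G𝄫
A-flat dominant ninth sharp five: A♭ C E G♭ B♭
Common to both → A♭.

A♭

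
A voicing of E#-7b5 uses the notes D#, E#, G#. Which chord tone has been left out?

E#-7b5 = E#, G#, B, D#. The voicing lacks the 5th (diminished 5th), B.

B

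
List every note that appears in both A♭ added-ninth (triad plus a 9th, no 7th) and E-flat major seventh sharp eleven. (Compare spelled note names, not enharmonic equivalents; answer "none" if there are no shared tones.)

A♭ added-ninth: A-flat C E-flat B-flat
E-flat major seventh sharp eleven: E-flat G B-flat D A
Common to both → E-flat, B-flat.

E-flat, B-flat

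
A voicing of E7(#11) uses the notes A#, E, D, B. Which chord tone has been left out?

G#

The full E7(#11) chord is E, G#, B, D, A#.
Comparing with the voicing, the major 3rd (3rd) — G# — is absent.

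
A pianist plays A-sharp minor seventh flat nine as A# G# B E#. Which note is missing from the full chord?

A-sharp minor seventh flat nine = A#, C#, E#, G#, B. The voicing lacks the 3rd (minor 3rd), C#.

C#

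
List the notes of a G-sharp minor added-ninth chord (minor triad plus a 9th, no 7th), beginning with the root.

G-sharp minor added-ninth: minor added-ninth on G♯.
root → G♯
3rd (minor 3rd) → B
5th (perfect 5th) → D♯
9th (major 9th) → A♯

G♯  B  D♯  A♯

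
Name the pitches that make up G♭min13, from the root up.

G♭, B𝄫, D♭, F♭, A♭, C♭, E♭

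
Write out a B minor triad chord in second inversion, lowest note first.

F-sharp  B  D

B minor triad = B–D–F-sharp; second inversion → fifth (F-sharp) lowest.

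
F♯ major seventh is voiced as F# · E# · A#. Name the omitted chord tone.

C#

The full F♯ major seventh chord is F#, A#, C#, E#.
Comparing with the voicing, the perfect 5th (5th) — C# — is absent.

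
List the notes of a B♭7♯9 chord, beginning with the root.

B♭7♯9: dominant seventh sharp nine on B♭.
root → B♭
3rd (major 3rd) → D
5th (perfect 5th) → F
7th (minor 7th) → A♭
9th (augmented 9th) → C♯

B♭ D F A♭ C♯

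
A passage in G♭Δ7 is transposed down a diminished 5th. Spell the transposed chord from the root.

C  E  G  B

Transposed root: G♭ → C (diminished 5th down). So we spell C major seventh:
root → C
3rd (major 3rd) → E
5th (perfect 5th) → G
7th (major 7th) → B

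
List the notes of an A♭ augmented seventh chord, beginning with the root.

Root A-flat, quality augmented seventh:
Root: A-flat
Major 3rd (3rd): C
Augmented 5th (5th): E
Minor 7th (7th): G-flat

A-flat – C – E – G-flat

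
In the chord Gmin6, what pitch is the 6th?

Gmin6 is built on G; its 6th is a major 6th above the root.
A sixth above G uses the letter E, and the major 6th above G is E.

E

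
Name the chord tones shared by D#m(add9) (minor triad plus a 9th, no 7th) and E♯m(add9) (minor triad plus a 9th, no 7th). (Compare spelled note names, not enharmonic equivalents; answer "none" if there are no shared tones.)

E#

D#m(add9): D# F# A# E#
E♯m(add9): E# G# B# F##
Common to both → E#.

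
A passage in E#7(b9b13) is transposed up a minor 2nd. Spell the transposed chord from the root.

F#, A#, C#, E, G, D

A minor 2nd up from E# is F#, so the new chord is F# dominant seventh flat nine flat thirteen.
F# — root
A# — major 3rd
C# — perfect 5th
E — minor 7th
G — minor 9th
D — minor 13th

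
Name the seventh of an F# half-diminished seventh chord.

Root of F# half-diminished seventh = F#. The 7th is a minor 7th: F# up a minor 7th → E.

E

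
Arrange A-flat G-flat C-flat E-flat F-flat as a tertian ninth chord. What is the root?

Arranged so that each adjacent pair is a third by letter name: F-flat – A-flat – C-flat – E-flat – G-flat.
The bottom of that stack, F-flat, is the root (this is F-flat major ninth).

F-flat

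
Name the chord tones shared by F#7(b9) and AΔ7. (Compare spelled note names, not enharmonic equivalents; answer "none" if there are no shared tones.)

F#7(b9) = F#, A#, C#, E, G.
AΔ7 = A, C#, E, G#.
Shared: C#, E.

C#, E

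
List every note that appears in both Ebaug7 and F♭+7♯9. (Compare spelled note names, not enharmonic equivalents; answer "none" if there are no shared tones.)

G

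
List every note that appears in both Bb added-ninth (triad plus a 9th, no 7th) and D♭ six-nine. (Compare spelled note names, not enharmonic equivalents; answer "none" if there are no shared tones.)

Bb added-ninth = Bb, D, F, C.
D♭ six-nine = Db, F, Ab, Bb, Eb.
Shared: Bb, F.

Bb, F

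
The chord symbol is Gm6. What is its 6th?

E

Gm6 is built on G; its 6th is a major 6th above the root.
A sixth above G uses the letter E, and the major 6th above G is E.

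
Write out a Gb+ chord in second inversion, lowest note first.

Gb+ = Gb–Bb–D; second inversion → fifth (D) lowest.

D, Gb, Bb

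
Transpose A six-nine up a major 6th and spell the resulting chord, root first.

F-sharp  A-sharp  C-sharp  D-sharp  G-sharp

A up a major 6th → F-sharp. New chord: F-sharp six-nine.
- root: F-sharp
- major 3rd: A-sharp
- perfect 5th: C-sharp
- major 6th: D-sharp
- major 9th: G-sharp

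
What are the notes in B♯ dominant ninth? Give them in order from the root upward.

Root B♯, quality dominant ninth:
B♯ — root
D𝄪 — major 3rd
F𝄪 — perfect 5th
A♯ — minor 7th
C𝄪 — major 9th

B♯  D𝄪  F𝄪  A♯  C𝄪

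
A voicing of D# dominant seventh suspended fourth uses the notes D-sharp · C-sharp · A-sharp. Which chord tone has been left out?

G-sharp

D# dominant seventh suspended fourth = D-sharp, G-sharp, A-sharp, C-sharp. The voicing lacks the 4th (perfect 4th), G-sharp.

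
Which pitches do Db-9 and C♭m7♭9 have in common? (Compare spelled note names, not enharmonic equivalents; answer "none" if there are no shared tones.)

Db-9: D♭ F♭ A♭ C♭ E♭
C♭m7♭9: C♭ E𝄫 G♭ B𝄫 D𝄫
Common to both → C♭.

C♭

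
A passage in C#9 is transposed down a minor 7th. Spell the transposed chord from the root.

D♯  F𝄪  A♯  C♯  E♯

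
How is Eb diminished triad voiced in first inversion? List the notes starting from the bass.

Eb diminished triad = E-flat–G-flat–B-double-flat; first inversion → third (G-flat) lowest.

G-flat – B-double-flat – E-flat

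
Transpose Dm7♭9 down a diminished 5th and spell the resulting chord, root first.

G#, B, D#, F#, A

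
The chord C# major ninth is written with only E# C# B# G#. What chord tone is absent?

D#

C# major ninth = C#, E#, G#, B#, D#. The voicing lacks the 9th (major 9th), D#.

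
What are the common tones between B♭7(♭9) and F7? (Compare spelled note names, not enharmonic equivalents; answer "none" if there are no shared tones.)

B♭7(♭9) = Bb, D, F, Ab, Cb.
F7 = F, A, C, Eb.
Shared: F.

F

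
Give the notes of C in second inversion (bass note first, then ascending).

G C E

C = C–E–G; second inversion → fifth (G) lowest.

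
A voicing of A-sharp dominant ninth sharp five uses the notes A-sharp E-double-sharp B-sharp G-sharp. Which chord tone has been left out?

The full A-sharp dominant ninth sharp five chord is A-sharp, C-double-sharp, E-double-sharp, G-sharp, B-sharp.
Comparing with the voicing, the major 3rd (3rd) — C-double-sharp — is absent.

C-double-sharp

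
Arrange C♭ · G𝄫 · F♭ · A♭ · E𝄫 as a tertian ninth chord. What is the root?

Arranged so that each adjacent pair is a third by letter name: F♭ – A♭ – C♭ – E𝄫 – G𝄫.
The bottom of that stack, F♭, is the root (this is F♭ dominant seventh flat nine).

F♭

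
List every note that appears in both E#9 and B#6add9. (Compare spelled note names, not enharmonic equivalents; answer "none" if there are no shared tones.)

G##, B#, F##

E#9: E# G## B# D# F##
B#6add9: B# D## F## G## C##
Common to both → G##, B#, F##.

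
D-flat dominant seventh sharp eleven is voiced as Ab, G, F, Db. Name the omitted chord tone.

D-flat dominant seventh sharp eleven = Db, F, Ab, Cb, G. The voicing lacks the 7th (minor 7th), Cb.

Cb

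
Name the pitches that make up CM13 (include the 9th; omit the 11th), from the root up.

C, E, G, B, D, A

CM13 is a major thirteenth built on C.
C — root
E — major 3rd
G — perfect 5th
B — major 7th
D — major 9th
A — major 13th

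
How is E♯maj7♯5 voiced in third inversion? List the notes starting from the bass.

E♯maj7♯5 = E#–G##–B##–D##; third inversion → seventh (D##) lowest.

D##  E#  G##  B##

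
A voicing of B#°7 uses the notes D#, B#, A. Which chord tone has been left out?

F#

B#°7 = B#, D#, F#, A. The voicing lacks the 5th (diminished 5th), F#.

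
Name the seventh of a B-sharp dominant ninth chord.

Root of B-sharp dominant ninth = B♯. The 7th is a minor 7th: B♯ up a minor 7th → A♯.

A♯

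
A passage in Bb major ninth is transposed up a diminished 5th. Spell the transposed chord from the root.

B-flat up a diminished 5th → F-flat. New chord: F-flat major ninth.
F-flat — root
A-flat — major 3rd
C-flat — perfect 5th
E-flat — major 7th
G-flat — major 9th

F-flat  A-flat  C-flat  E-flat  G-flat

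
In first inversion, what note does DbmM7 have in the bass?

Fb

DbmM7 in root position is Db–Fb–Ab–C.
First inversion places the third in the bass, which is Fb.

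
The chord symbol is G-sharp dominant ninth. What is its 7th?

F#

Root of G-sharp dominant ninth = G#. The 7th is a minor 7th: G# up a minor 7th → F#.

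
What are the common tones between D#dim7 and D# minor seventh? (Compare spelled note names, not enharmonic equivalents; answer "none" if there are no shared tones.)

D# – F#

D#dim7: D# F# A C
D# minor seventh: D# F# A# C#
Common to both → D#, F#.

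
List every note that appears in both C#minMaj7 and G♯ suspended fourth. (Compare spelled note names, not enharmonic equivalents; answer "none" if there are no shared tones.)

C#  G#

C#minMaj7 = C#, E, G#, B#.
G♯ suspended fourth = G#, C#, D#.
Shared: C#, G#.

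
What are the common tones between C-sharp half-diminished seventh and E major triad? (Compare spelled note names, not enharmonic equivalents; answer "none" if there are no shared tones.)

E  B

C-sharp half-diminished seventh: C-sharp E G B
E major triad: E G-sharp B
Common to both → E, B.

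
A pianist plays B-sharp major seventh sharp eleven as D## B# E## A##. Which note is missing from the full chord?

F##

B-sharp major seventh sharp eleven = B#, D##, F##, A##, E##. The voicing lacks the 5th (perfect 5th), F##.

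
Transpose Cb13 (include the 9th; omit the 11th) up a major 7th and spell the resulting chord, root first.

Bb  D  F  Ab  C  G

Cb up a major 7th → Bb. New chord: Bb dominant thirteenth.
Bb — root
D — major 3rd
F — perfect 5th
Ab — minor 7th
C — major 9th
G — major 13th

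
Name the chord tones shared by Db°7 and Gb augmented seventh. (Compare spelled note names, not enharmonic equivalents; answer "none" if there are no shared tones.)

Db°7: Db Fb Abb Cbb
Gb augmented seventh: Gb Bb D Fb
Common to both → Fb.

Fb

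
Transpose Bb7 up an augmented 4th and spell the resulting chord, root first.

E – G# – B – D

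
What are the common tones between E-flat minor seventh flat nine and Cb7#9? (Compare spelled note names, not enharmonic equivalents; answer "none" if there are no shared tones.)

Eb, Gb

E-flat minor seventh flat nine: Eb Gb Bb Db Fb
Cb7#9: Cb Eb Gb Bbb D
Common to both → Eb, Gb.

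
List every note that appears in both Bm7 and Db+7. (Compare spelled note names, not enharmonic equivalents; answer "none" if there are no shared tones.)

A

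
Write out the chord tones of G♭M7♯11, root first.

Root Gb, quality major seventh sharp eleven:
- root: Gb
- major 3rd: Bb
- perfect 5th: Db
- major 7th: F
- augmented 11th: C

Gb, Bb, Db, F, C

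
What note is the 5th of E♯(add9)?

B♯

Root of E♯(add9) = E♯. The 5th is a perfect 5th: E♯ up a perfect 5th → B♯.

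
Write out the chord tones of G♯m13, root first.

G# – B – D# – F# – A# – C# – E#

Root G#, quality minor thirteenth:
- root: G#
- minor 3rd: B
- perfect 5th: D#
- minor 7th: F#
- major 9th: A#
- perfect 11th: C#
- major 13th: E#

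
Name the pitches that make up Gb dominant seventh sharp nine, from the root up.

G-flat B-flat D-flat F-flat A

Root G-flat, quality dominant seventh sharp nine:
- root: G-flat
- major 3rd: B-flat
- perfect 5th: D-flat
- minor 7th: F-flat
- augmented 9th: A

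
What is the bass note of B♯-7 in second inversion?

B♯-7 in root position is B#–D#–F##–A#.
Second inversion places the fifth in the bass, which is F##.

F##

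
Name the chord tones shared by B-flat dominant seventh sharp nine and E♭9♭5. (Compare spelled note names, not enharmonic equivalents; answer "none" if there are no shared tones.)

F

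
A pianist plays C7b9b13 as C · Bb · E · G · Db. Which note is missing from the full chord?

The full C7b9b13 chord is C, E, G, Bb, Db, Ab.
Comparing with the voicing, the minor 13th (13th) — Ab — is absent.

Ab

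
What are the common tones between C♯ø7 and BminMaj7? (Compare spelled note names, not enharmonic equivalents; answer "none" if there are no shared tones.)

B

C♯ø7 = C♯, E, G, B.
BminMaj7 = B, D, F♯, A♯.
Shared: B.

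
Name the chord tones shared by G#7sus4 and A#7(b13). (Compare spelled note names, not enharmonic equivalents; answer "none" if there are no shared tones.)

G# – F#

G#7sus4 = G#, C#, D#, F#.
A#7(b13) = A#, C##, E#, G#, F#.
Shared: G#, F#.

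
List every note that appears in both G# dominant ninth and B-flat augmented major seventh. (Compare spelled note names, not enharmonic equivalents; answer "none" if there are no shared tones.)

G# dominant ninth = G-sharp, B-sharp, D-sharp, F-sharp, A-sharp.
B-flat augmented major seventh = B-flat, D, F-sharp, A.
Shared: F-sharp.

F-sharp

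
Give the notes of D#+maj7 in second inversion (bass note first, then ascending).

A## C## D# F##

D#+maj7 = D#–F##–A##–C##; second inversion → fifth (A##) lowest.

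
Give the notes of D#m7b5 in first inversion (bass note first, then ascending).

F♯  A  C♯  D♯

D#m7b5 = D♯–F♯–A–C♯; first inversion → third (F♯) lowest.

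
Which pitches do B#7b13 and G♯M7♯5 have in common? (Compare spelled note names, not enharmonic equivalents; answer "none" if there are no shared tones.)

B#7b13: B♯ D𝄪 F𝄪 A♯ G♯
G♯M7♯5: G♯ B♯ D𝄪 F𝄪
Common to both → B♯, D𝄪, F𝄪, G♯.

B♯, D𝄪, F𝄪, G♯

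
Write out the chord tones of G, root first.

G, B, D

G: major triad on G.
G — root
B — major 3rd
D — perfect 5th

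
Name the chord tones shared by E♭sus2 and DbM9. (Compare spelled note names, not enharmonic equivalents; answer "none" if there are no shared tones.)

E♭sus2: Eb F Bb
DbM9: Db F Ab C Eb
Common to both → Eb, F.

Eb, F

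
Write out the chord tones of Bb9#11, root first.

Bb9#11: dominant ninth sharp eleven on Bb.
Bb — root
D — major 3rd
F — perfect 5th
Ab — minor 7th
C — major 9th
E — augmented 11th

Bb, D, F, Ab, C, E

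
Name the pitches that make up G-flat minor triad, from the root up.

Gb – Bbb – Db

G-flat minor triad is a minor triad built on Gb.
- root: Gb
- minor 3rd: Bbb
- perfect 5th: Db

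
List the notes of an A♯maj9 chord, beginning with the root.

A♯maj9 is a major ninth built on A♯.
Root: A♯
Major 3rd (3rd): C𝄪
Perfect 5th (5th): E♯
Major 7th (7th): G𝄪
Major 9th (9th): B♯

A♯, C𝄪, E♯, G𝄪, B♯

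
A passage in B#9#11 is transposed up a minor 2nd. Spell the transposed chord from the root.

B# up a minor 2nd → C#. New chord: C# dominant ninth sharp eleven.
root → C#
3rd (major 3rd) → E#
5th (perfect 5th) → G#
7th (minor 7th) → B
9th (major 9th) → D#
11th (augmented 11th) → F##

C#  E#  G#  B  D#  F##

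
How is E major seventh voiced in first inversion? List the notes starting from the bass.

In root position, E major seventh is E–G♯–B–D♯.
First inversion puts the third (G♯) in the bass.

G♯ – B – D♯ – E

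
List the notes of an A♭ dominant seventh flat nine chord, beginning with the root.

A-flat  C  E-flat  G-flat  B-double-flat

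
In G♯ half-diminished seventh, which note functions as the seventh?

G♯ half-diminished seventh is built on G-sharp; its 7th is a minor 7th above the root.
A seventh above G uses the letter F, and the minor 7th above G-sharp is F-sharp.

F-sharp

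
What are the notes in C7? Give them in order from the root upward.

C – E – G – Bb

Root C, quality dominant seventh:
C — root
E — major 3rd
G — perfect 5th
Bb — minor 7th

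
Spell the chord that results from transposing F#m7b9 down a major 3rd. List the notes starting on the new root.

Transposed root: F# → D (major 3rd down). So we spell D minor seventh flat nine:
D — root
F — minor 3rd
A — perfect 5th
C — minor 7th
Eb — minor 9th

D F A C Eb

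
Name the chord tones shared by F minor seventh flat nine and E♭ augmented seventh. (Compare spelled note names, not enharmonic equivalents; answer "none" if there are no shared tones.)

Eb

F minor seventh flat nine: F Ab C Eb Gb
E♭ augmented seventh: Eb G B Db
Common to both → Eb.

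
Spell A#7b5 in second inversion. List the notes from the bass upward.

E G# A# C##

In root position, A#7b5 is A#–C##–E–G#.
Second inversion puts the fifth (E) in the bass.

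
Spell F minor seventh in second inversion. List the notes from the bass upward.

C – Eb – F – Ab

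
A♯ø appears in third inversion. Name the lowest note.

G#

A♯ø = A#–C#–E–G#. Third inversion → seventh in the bass = G#.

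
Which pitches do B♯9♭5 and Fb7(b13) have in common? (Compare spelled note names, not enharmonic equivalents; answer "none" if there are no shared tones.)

none

B♯9♭5: B♯ D𝄪 F♯ A♯ C𝄪
Fb7(b13): F♭ A♭ C♭ E𝄫 D𝄫
Common to both → none.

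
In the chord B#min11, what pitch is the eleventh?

Root of B#min11 = B♯. The 11th is a perfect 11th: B♯ up a perfect 11th → E♯.

E♯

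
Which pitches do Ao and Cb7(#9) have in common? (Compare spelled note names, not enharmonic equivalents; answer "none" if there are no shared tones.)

Ao: A C Eb
Cb7(#9): Cb Eb Gb Bbb D
Common to both → Eb.

Eb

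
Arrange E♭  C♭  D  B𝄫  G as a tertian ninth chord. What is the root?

C♭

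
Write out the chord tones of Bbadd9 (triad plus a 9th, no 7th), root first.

Bbadd9: added-ninth on B♭.
root → B♭
3rd (major 3rd) → D
5th (perfect 5th) → F
9th (major 9th) → C

B♭  D  F  C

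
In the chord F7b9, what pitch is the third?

A

Root of F7b9 = F. The 3rd is a major 3rd: F up a major 3rd → A.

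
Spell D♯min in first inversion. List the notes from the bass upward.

F#  A#  D#

D♯min = D#–F#–A#; first inversion → third (F#) lowest.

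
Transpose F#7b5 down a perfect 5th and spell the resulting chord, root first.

B D# F A

Transposed root: F# → B (perfect 5th down). So we spell B dominant seventh flat five:
Root: B
Major 3rd (3rd): D#
Diminished 5th (5th): F
Minor 7th (7th): A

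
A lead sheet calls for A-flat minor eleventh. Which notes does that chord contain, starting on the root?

A-flat C-flat E-flat G-flat B-flat D-flat

A-flat minor eleventh is a minor eleventh built on A-flat.
A-flat — root
C-flat — minor 3rd
E-flat — perfect 5th
G-flat — minor 7th
B-flat — major 9th
D-flat — perfect 11th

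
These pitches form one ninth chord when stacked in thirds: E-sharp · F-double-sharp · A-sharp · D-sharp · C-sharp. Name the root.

D-sharp

Stacking in thirds gives D-sharp – F-double-sharp – A-sharp – C-sharp – E-sharp, so D-sharp is the root — D-sharp dominant ninth.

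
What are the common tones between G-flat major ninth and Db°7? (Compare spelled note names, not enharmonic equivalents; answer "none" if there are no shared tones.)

Db

G-flat major ninth: Gb Bb Db F Ab
Db°7: Db Fb Abb Cbb
Common to both → Db.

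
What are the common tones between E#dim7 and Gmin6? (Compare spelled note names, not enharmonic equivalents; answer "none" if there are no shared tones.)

D

E#dim7: E# G# B D
Gmin6: G Bb D E
Common to both → D.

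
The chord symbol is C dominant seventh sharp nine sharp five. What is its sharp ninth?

D-sharp

C dominant seventh sharp nine sharp five is built on C; its 9th is an augmented 9th above the root.
A second above C uses the letter D, and the augmented 9th above C is D-sharp.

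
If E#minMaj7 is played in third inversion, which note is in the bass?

E#minMaj7 = E#–G#–B#–D##. Third inversion → seventh in the bass = D##.

D##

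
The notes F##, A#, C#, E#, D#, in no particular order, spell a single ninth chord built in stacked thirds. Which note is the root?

D#

Stacking in thirds gives D# – F## – A# – C# – E#, so D# is the root — D# dominant ninth.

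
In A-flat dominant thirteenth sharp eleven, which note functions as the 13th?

F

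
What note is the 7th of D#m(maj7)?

D#m(maj7) is built on D#; its 7th is a major 7th above the root.
A seventh above D uses the letter C, and the major 7th above D# is C##.

C##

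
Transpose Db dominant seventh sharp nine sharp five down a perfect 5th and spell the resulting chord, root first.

Gb Bb D Fb A

Transposed root: Db → Gb (perfect 5th down). So we spell Gb dominant seventh sharp nine sharp five:
Root: Gb
Major 3rd (3rd): Bb
Augmented 5th (5th): D
Minor 7th (7th): Fb
Augmented 9th (9th): A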